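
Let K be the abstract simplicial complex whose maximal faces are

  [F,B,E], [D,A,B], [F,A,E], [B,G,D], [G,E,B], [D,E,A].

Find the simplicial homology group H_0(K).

H_0 = Z.

Take the total order A < B < D < E < F < G on the vertex set. Then K (dimension 2) consists of the simplices:

  0-simplices (6): A, B, D, E, F, G
  1-simplices (12): AB, AD, AE, AF, BD, BE, BF, BG, DE, DG, EF, EG
  2-simplices (6): ABD, ADE, AEF, BDG, BEF, BEG

giving chain groups C_0 ≅ Z^6, C_1 ≅ Z^12, C_2 ≅ Z^6.

∂_1: C_1 → C_0 maps an edge to its endpoints' difference, ∂[p,q] = q − p.
The 6×12 boundary matrix has rank 5 and Smith normal form diag(1,1,1,1,1).

Boundary ∂_2: C_2 → C_1 maps a triangle to the signed sum of its edges. For instance
  ∂BDG = DG − BG + BD,
  ∂BEG = EG − BG + BE.
As a 12×6 matrix over Z this has rank 6, with invariant factors (1,1,1,1,1,1).

From H_k ≅ ker(∂_k) / im(∂_{k+1}) we obtain:

  H_0: rank C_0 − rank ∂_1 = 6 − 5 = 1, and the invariant factors of ∂_1 are all 1, so H_0 ≅ Z.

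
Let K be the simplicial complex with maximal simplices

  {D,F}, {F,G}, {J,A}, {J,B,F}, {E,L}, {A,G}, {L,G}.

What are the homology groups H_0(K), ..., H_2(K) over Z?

K has 8 vertices, 9 edges, 1 triangle.
rank ∂_0 = 0, rank ∂_1 = 7 ⇒ b_0 = 8 − 0 − 7 = 1; all invariant factors of ∂_1 are 1 so no torsion. So H_0 ≅ Z.
rank ∂_1 = 7, rank ∂_2 = 1 ⇒ b_1 = 9 − 7 − 1 = 1; all invariant factors of ∂_2 are 1 so no torsion. So H_1 ≅ Z.
rank ∂_2 = 1, rank ∂_3 = 0 ⇒ b_2 = 1 − 1 − 0 = 0. So H_2 ≅ 0.

H_0 = Z,  H_1 = Z,  H_2 = 0.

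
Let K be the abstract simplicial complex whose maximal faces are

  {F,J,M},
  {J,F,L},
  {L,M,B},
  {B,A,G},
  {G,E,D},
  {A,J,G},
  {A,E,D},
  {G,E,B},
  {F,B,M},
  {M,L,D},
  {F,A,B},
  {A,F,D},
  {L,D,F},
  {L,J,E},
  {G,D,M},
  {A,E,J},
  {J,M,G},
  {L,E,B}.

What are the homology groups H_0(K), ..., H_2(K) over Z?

H_0 = Z,  H_1 = Z ⊕ Z/2,  H_2 = 0.

Take the total order A < B < D < E < F < G < J < L < M on the vertex set. Then K (dimension 2) consists of the simplices:

  0-simplices (9): A, B, D, E, F, G, J, L, M
  1-simplices (27): AB, AD, AE, AF, AG, AJ, BE, BF, BG, BL, BM, DE, DF, DG, DL, DM, EG, EJ, EL, FJ, FL, FM, GJ, GM, JL, JM, LM
  2-simplices (18): ABF, ABG, ADE, ADF, AEJ, AGJ, BEG, BEL, BFM, BLM, DEG, DFL, DGM, DLM, EJL, FJL, FJM, GJM

so the chain groups are C_0 ≅ Z^9, C_1 ≅ Z^27, C_2 ≅ Z^18.

∂_1: C_1 → C_0 maps an edge to its endpoints' difference, ∂[p,q] = q − p.
This gives a 9×27 integer matrix of rank 8; reducing to Smith normal form yields diagonal entries (1,1,1,1,1,1,1,1).

The boundary map ∂_2: C_2 → C_1 acts by ∂[p,q,r] = [q,r] − [p,r] + [p,q]. For instance
  ∂DFL = FL − DL + DF,
  ∂DGM = GM − DM + DG.
This gives a 27×18 integer matrix of rank 18; reducing to Smith normal form yields diagonal entries (1,1,1,1,1,1,1,1,1,1,1,1,1,1,1,1,1,2).

Reading off H_k = ker ∂_k / im ∂_{k+1}:

  H_0: rank C_0 − rank ∂_1 = 9 − 8 = 1, and the invariant factors of ∂_1 are all 1, so H_0 = Z.
  H_1: rank ker ∂_1 − rank ∂_2 = (27 − 8) − 18 = 1, and ∂_2 has invariant factor 2 > 1, so H_1 = Z ⊕ Z/2.
  H_2: rank ker ∂_2 − rank ∂_3 = (18 − 18) − 0 = 0, and there is no ∂_3, so H_2 = 0.

As a check, the Euler characteristic is 9 − 27 + 18 = 0, which agrees with 1 − 1 + 0 = 0.
(K is a triangulation of the Klein bottle.)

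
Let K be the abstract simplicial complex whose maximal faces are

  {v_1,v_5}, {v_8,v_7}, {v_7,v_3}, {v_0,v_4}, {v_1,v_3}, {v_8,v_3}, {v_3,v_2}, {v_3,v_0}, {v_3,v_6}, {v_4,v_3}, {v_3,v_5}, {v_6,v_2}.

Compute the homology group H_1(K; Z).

Take the total order v_0 < v_1 < v_2 < v_3 < v_4 < v_5 < v_6 < v_7 < v_8 on the vertex set. Then K (dimension 1) consists of the simplices:

  0-simplices (9): [v_0], [v_1], [v_2], [v_3], [v_4], [v_5], [v_6], [v_7], [v_8]
  1-simplices (12): [v_0,v_3], [v_0,v_4], [v_1,v_3], [v_1,v_5], [v_2,v_3], [v_2,v_6], [v_3,v_4], [v_3,v_5], [v_3,v_6], [v_3,v_7], [v_3,v_8], [v_7,v_8]

giving chain groups C_0 ≅ Z^9, C_1 ≅ Z^12.

∂_1: C_1 → C_0 maps an edge to its endpoints' difference, ∂[p,q] = q − p. For instance
  ∂[v_3,v_8] = [v_8] − [v_3].
The 9×12 boundary matrix has rank 8 and Smith normal form diag(1,1,1,1,1,1,1,1).

Now H_k = ker ∂_k / im ∂_{k+1}, so:

  H_1: rank ker ∂_1 − rank ∂_2 = (12 − 8) − 0 = 4, and there is no ∂_2, so H_1 = Z^4.

H_1 ≅ Z^4.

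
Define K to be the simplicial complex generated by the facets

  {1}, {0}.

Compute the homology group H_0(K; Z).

H_0 ≅ Z^2.

Take the total order 0 < 1 on the vertex set. Then K (dimension 0) consists of the simplices:

  0-simplices (2): [0], [1]

Hence C_0 ≅ Z^2.

Now H_k = ker ∂_k / im ∂_{k+1}, so:

  H_0: rank C_0 − rank ∂_1 = 2 − 0 = 2, and there is no ∂_1, so H_0 ≅ Z^2.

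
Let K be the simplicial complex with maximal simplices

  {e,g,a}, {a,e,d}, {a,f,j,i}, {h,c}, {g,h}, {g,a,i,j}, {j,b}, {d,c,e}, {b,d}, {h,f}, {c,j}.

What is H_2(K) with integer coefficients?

Take the total order a < b < c < d < e < f < g < h < i < j on the vertex set. Then K (dimension 3) consists of the simplices:

  0-simplices (10): a, b, c, d, e, f, g, h, i, j
  1-simplices (21): ad, ae, af, ag, ai, aj, bd, bj, cd, ce, ch, cj, de, eg, fh, fi, fj, gh, gi, gj, ij
  2-simplices (10): ade, aeg, afi, afj, agi, agj, aij, cde, fij, gij
  3-simplices (2): afij, agij

Hence C_0 ≅ Z^10, C_1 ≅ Z^21, C_2 ≅ Z^10, C_3 ≅ Z^2.

The boundary map ∂_1: C_1 → C_0 maps an edge to its endpoints' difference, ∂[p,q] = q − p. For instance
  ∂bd = d − b.
The resulting 10×21 matrix has rank 9, and its Smith normal form has invariant factors (1,1,1,1,1,1,1,1,1).

∂_2: C_2 → C_1 maps a triangle to the signed sum of its edges. For instance
  ∂aij = ij − aj + ai,
  ∂fij = ij − fj + fi.
As a 21×10 matrix over Z this has rank 8, with invariant factors (1,1,1,1,1,1,1,1).

Boundary ∂_3: C_3 → C_2 sends each 3-simplex σ to the alternating sum Σ_i (−1)^i (σ with its i-th vertex removed). For instance
  ∂agij = gij − aij + agj − agi,
  ∂afij = fij − aij + afj − afi.
This gives a 10×2 integer matrix of rank 2; reducing to Smith normal form yields diagonal entries (1,1).

Reading off H_k = ker ∂_k / im ∂_{k+1}:

  H_2: rank ker ∂_2 − rank ∂_3 = (10 − 8) − 2 = 0, and the invariant factors of ∂_3 are all 1, so H_2 ≅ 0.

H_2 = 0.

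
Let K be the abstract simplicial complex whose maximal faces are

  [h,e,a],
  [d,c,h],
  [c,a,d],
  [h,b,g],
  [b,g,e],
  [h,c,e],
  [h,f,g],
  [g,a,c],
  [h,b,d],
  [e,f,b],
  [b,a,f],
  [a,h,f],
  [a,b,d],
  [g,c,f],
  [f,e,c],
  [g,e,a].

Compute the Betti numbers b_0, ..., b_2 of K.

Order the vertices as a < b < c < d < e < f < g < h. Listing each simplex with vertices in this order, K has dimension 2 with simplices:

  0-simplices (8): a, b, c, d, e, f, g, h
  1-simplices (24): ab, ac, ad, ae, af, ag, ah, bd, be, bf, bg, bh, cd, ce, cf, cg, ch, dh, ef, eg, eh, fg, fh, gh
  2-simplices (16): abd, abf, acd, acg, aeg, aeh, afh, bdh, bef, beg, bgh, cdh, cef, ceh, cfg, fgh

giving chain groups C_0 ≅ Z^8, C_1 ≅ Z^24, C_2 ≅ Z^16.

The boundary map ∂_1: C_1 → C_0 sends each edge [p,q] (with p < q) to q − p.
As a 8×24 matrix over Z this has rank 7, with invariant factors (1,1,1,1,1,1,1).

The boundary map ∂_2: C_2 → C_1 acts by ∂[p,q,r] = [q,r] − [p,r] + [p,q]. For instance
  ∂bef = ef − bf + be,
  ∂bgh = gh − bh + bg.
The 24×16 boundary matrix has rank 15 and Smith normal form diag(1,1,1,1,1,1,1,1,1,1,1,1,1,1,1).

Now H_k = ker ∂_k / im ∂_{k+1}, so:

  H_0: rank C_0 − rank ∂_1 = 8 − 7 = 1, and the invariant factors of ∂_1 are all 1, so H_0 ≅ Z.
  H_1: rank ker ∂_1 − rank ∂_2 = (24 − 7) − 15 = 2, and the invariant factors of ∂_2 are all 1, so H_1 ≅ Z^2.
  H_2: rank ker ∂_2 − rank ∂_3 = (16 − 15) − 0 = 1, and there is no ∂_3, so H_2 ≅ Z.

As a check, the Euler characteristic is 8 − 24 + 16 = 0, which agrees with 1 − 2 + 1 = 0.
(K is a triangulation of the torus T^2.)

Hence the Betti numbers are b_0 = 1, b_1 = 2, b_2 = 1.

b_0 = 1, b_1 = 2, b_2 = 1.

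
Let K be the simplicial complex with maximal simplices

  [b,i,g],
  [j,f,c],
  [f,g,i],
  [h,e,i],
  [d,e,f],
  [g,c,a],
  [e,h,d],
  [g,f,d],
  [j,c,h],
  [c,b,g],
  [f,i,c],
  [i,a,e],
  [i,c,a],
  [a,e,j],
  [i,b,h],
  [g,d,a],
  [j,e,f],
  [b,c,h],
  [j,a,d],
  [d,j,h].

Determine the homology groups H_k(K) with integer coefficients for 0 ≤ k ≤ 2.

H_0 ≅ Z,  H_1 ≅ Z ⊕ Z/2Z,  H_2 = 0.

Fix the vertex order a < b < c < d < e < f < g < h < i < j and write every simplex with vertices in increasing order. Then dim K = 2 and the simplices of K are:

  0-simplices (10): a, b, c, d, e, f, g, h, i, j
  1-simplices (30): ac, ad, ae, ag, ai, aj, bc, bg, bh, bi, cf, cg, ch, ci, cj, de, df, dg, dh, dj, ef, eh, ei, ej, fg, fi, fj, gi, hi, hj
  2-simplices (20): acg, aci, adg, adj, aei, aej, bcg, bch, bgi, bhi, cfi, cfj, chj, def, deh, dfg, dhj, efj, ehi, fgi

so the chain groups are C_0 ≅ Z^10, C_1 ≅ Z^30, C_2 ≅ Z^20.

∂_1: C_1 → C_0 is given by ∂[p,q] = [q] − [p].
As a 10×30 matrix over Z this has rank 9, with invariant factors (1,1,1,1,1,1,1,1,1).

Boundary ∂_2: C_2 → C_1 acts by ∂[p,q,r] = [q,r] − [p,r] + [p,q]. For instance
  ∂bgi = gi − bi + bg,
  ∂dhj = hj − dj + dh.
The 30×20 boundary matrix has rank 20 and Smith normal form diag(1,1,1,1,1,1,1,1,1,1,1,1,1,1,1,1,1,1,1,2).

Now H_k = ker ∂_k / im ∂_{k+1}, so:

  H_0: rank C_0 − rank ∂_1 = 10 − 9 = 1, and the invariant factors of ∂_1 are all 1, so H_0 = Z.
  H_1: rank ker ∂_1 − rank ∂_2 = (30 − 9) − 20 = 1, and ∂_2 has invariant factor 2 > 1, so H_1 = Z ⊕ Z/2Z.
  H_2: rank ker ∂_2 − rank ∂_3 = (20 − 20) − 0 = 0, and there is no ∂_3, so H_2 = 0.

(K is a triangulation of the Klein bottle.)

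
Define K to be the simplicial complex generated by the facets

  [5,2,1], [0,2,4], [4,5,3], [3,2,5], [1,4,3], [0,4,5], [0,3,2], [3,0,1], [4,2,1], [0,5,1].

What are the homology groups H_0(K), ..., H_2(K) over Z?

H_0 ≅ Z,  H_1 ≅ Z/2Z,  H_2 = 0.

Order the vertices as 0 < 1 < 2 < 3 < 4 < 5. Listing each simplex with vertices in this order, K has dimension 2 with simplices:

  0-simplices (6): [0], [1], [2], [3], [4], [5]
  1-simplices (15): [0,1], [0,2], [0,3], [0,4], [0,5], [1,2], [1,3], [1,4], [1,5], [2,3], [2,4], [2,5], [3,4], [3,5], [4,5]
  2-simplices (10): [0,1,3], [0,1,5], [0,2,3], [0,2,4], [0,4,5], [1,2,4], [1,2,5], [1,3,4], [2,3,5], [3,4,5]

giving chain groups C_0 ≅ Z^6, C_1 ≅ Z^15, C_2 ≅ Z^10.

Boundary ∂_1: C_1 → C_0 maps an edge to its endpoints' difference, ∂[p,q] = q − p. For instance
  ∂[0,1] = [1] − [0].
As a 6×15 matrix over Z this has rank 5, with invariant factors (1,1,1,1,1).

Boundary ∂_2: C_2 → C_1 maps a triangle to the signed sum of its edges. For instance
  ∂[1,2,4] = [2,4] − [1,4] + [1,2],
  ∂[1,2,5] = [2,5] − [1,5] + [1,2].
The 15×10 boundary matrix has rank 10 and Smith normal form diag(1,1,1,1,1,1,1,1,1,2).

Computing H_k = (kernel of ∂_k) / (image of ∂_{k+1}):

  H_0: rank C_0 − rank ∂_1 = 6 − 5 = 1, and the invariant factors of ∂_1 are all 1, so H_0 ≅ Z.
  H_1: rank ker ∂_1 − rank ∂_2 = (15 − 5) − 10 = 0, and ∂_2 has invariant factor 2 > 1, so H_1 ≅ Z/2Z.
  H_2: rank ker ∂_2 − rank ∂_3 = (10 − 10) − 0 = 0, and there is no ∂_3, so H_2 ≅ 0.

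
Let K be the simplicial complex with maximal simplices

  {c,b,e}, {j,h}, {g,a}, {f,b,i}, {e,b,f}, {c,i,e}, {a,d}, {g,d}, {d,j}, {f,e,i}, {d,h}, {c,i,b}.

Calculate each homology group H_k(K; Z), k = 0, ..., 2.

H_0 = Z^2,  H_1 = Z^2,  H_2 = Z.

Take the total order a < b < c < d < e < f < g < h < i < j on the vertex set. Then K (dimension 2) consists of the simplices:

  0-simplices (10): a, b, c, d, e, f, g, h, i, j
  1-simplices (15): ad, ag, bc, be, bf, bi, ce, ci, dg, dh, dj, ef, ei, fi, hj
  2-simplices (6): bce, bci, bef, bfi, cei, efi

giving chain groups C_0 ≅ Z^10, C_1 ≅ Z^15, C_2 ≅ Z^6.

∂_1: C_1 → C_0 sends each edge [p,q] (with p < q) to q − p. For instance
  ∂dg = g − d.
As a 10×15 matrix over Z this has rank 8, with invariant factors (1,1,1,1,1,1,1,1).

Boundary ∂_2: C_2 → C_1 sends each 2-simplex [p,q,r] to [q,r] − [p,r] + [p,q]. For instance
  ∂cei = ei − ci + ce,
  ∂bci = ci − bi + bc.
The resulting 15×6 matrix has rank 5, and its Smith normal form has invariant factors (1,1,1,1,1).

From H_k ≅ ker(∂_k) / im(∂_{k+1}) we obtain:

  H_0: rank C_0 − rank ∂_1 = 10 − 8 = 2, and the invariant factors of ∂_1 are all 1, so H_0 ≅ Z^2.
  H_1: rank ker ∂_1 − rank ∂_2 = (15 − 8) − 5 = 2, and the invariant factors of ∂_2 are all 1, so H_1 ≅ Z^2.
  H_2: rank ker ∂_2 − rank ∂_3 = (6 − 5) − 0 = 1, and there is no ∂_3, so H_2 ≅ Z.

As a check, the Euler characteristic is 10 − 15 + 6 = 1, which agrees with 2 − 2 + 1 = 1.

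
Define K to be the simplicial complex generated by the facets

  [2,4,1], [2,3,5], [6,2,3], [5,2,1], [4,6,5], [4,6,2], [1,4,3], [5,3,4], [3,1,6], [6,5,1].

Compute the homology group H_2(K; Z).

H_2 ≅ 0.

K has 6 vertices, 15 edges, 10 triangles.
rank ∂_2 = 10, rank ∂_3 = 0 ⇒ b_2 = 10 − 10 − 0 = 0. So H_2 = 0.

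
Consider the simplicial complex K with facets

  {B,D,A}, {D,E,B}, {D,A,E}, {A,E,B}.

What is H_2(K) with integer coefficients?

We work with the vertex ordering A < B < D < E. The simplices of K, each written with vertices in increasing order, are:

  0-simplices (4): A, B, D, E
  1-simplices (6): AB, AD, AE, BD, BE, DE
  2-simplices (4): ABD, ABE, ADE, BDE

Hence C_0 ≅ Z^4, C_1 ≅ Z^6, C_2 ≅ Z^4.

∂_1: C_1 → C_0 maps an edge to its endpoints' difference, ∂[p,q] = q − p. For instance
  ∂AD = D − A.
The resulting 4×6 matrix has rank 3, and its Smith normal form has invariant factors (1,1,1).

∂_2: C_2 → C_1 maps a triangle to the signed sum of its edges. For instance
  ∂ADE = DE − AE + AD,
  ∂BDE = DE − BE + BD.
The resulting 6×4 matrix has rank 3, and its Smith normal form has invariant factors (1,1,1).

Computing H_k = (kernel of ∂_k) / (image of ∂_{k+1}):

  H_2: rank ker ∂_2 − rank ∂_3 = (4 − 3) − 0 = 1, and there is no ∂_3, so H_2 ≅ Z.

(K is a triangulation of the 2-sphere S^2.)

H_2 ≅ Z.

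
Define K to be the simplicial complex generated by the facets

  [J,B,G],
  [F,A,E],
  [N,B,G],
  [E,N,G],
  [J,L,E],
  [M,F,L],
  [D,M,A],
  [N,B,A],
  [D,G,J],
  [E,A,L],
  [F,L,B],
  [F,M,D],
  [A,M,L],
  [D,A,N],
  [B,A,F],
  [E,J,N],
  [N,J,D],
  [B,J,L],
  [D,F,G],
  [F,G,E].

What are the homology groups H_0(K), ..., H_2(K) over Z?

We work with the vertex ordering A < B < D < E < F < G < J < L < M < N. The simplices of K, each written with vertices in increasing order, are:

  0-simplices (10): A, B, D, E, F, G, J, L, M, N
  1-simplices (30): AB, AD, AE, AF, AL, AM, AN, BF, BG, BJ, BL, BN, DF, DG, DJ, DM, DN, EF, EG, EJ, EL, EN, FG, FL, FM, GJ, GN, JL, JN, LM
  2-simplices (20): ABF, ABN, ADM, ADN, AEF, AEL, ALM, BFL, BGJ, BGN, BJL, DFG, DFM, DGJ, DJN, EFG, EGN, EJL, EJN, FLM

giving chain groups C_0 ≅ Z^10, C_1 ≅ Z^30, C_2 ≅ Z^20.

Boundary ∂_1: C_1 → C_0 maps an edge to its endpoints' difference, ∂[p,q] = q − p. For instance
  ∂JL = L − J.
The resulting 10×30 matrix has rank 9, and its Smith normal form has invariant factors (1,1,1,1,1,1,1,1,1).

Boundary ∂_2: C_2 → C_1 maps a triangle to the signed sum of its edges. For instance
  ∂ABF = BF − AF + AB,
  ∂FLM = LM − FM + FL.
As a 30×20 matrix over Z this has rank 20, with invariant factors (1,1,1,1,1,1,1,1,1,1,1,1,1,1,1,1,1,1,1,2).

From H_k ≅ ker(∂_k) / im(∂_{k+1}) we obtain:

  H_0: rank C_0 − rank ∂_1 = 10 − 9 = 1, and the invariant factors of ∂_1 are all 1, so H_0 ≅ Z.
  H_1: rank ker ∂_1 − rank ∂_2 = (30 − 9) − 20 = 1, and ∂_2 has invariant factor 2 > 1, so H_1 ≅ Z ⊕ Z/2Z.
  H_2: rank ker ∂_2 − rank ∂_3 = (20 − 20) − 0 = 0, and there is no ∂_3, so H_2 ≅ 0.

H_0 ≅ Z,  H_1 ≅ Z ⊕ Z/2Z,  H_2 = 0.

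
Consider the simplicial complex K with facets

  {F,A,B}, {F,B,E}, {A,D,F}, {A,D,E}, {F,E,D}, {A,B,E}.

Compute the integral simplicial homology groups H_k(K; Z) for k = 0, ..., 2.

Take the total order A < B < D < E < F on the vertex set. Then K (dimension 2) consists of the simplices:

  0-simplices (5): A, B, D, E, F
  1-simplices (9): AB, AD, AE, AF, BE, BF, DE, DF, EF
  2-simplices (6): ABE, ABF, ADE, ADF, BEF, DEF

so the chain groups are C_0 ≅ Z^5, C_1 ≅ Z^9, C_2 ≅ Z^6.

The boundary map ∂_1: C_1 → C_0 sends each edge [p,q] (with p < q) to q − p.
The resulting 5×9 matrix has rank 4, and its Smith normal form has invariant factors (1,1,1,1).

∂_2: C_2 → C_1 acts by ∂[p,q,r] = [q,r] − [p,r] + [p,q]. For instance
  ∂BEF = EF − BF + BE,
  ∂ABE = BE − AE + AB.
The resulting 9×6 matrix has rank 5, and its Smith normal form has invariant factors (1,1,1,1,1).

Computing H_k = (kernel of ∂_k) / (image of ∂_{k+1}):

  H_0: rank C_0 − rank ∂_1 = 5 − 4 = 1, and the invariant factors of ∂_1 are all 1, so H_0 ≅ Z.
  H_1: rank ker ∂_1 − rank ∂_2 = (9 − 4) − 5 = 0, and the invariant factors of ∂_2 are all 1, so H_1 ≅ 0.
  H_2: rank ker ∂_2 − rank ∂_3 = (6 − 5) − 0 = 1, and there is no ∂_3, so H_2 ≅ Z.

H_0 = Z,  H_1 = 0,  H_2 = Z.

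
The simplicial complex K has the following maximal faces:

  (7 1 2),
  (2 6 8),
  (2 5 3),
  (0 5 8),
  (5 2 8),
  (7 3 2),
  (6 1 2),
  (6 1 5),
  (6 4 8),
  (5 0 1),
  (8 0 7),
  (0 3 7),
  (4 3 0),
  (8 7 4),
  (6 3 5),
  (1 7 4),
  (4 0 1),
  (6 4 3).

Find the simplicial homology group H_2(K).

Take the total order 0 < 1 < 2 < 3 < 4 < 5 < 6 < 7 < 8 on the vertex set. Then K (dimension 2) consists of the simplices:

  0-simplices (9): [0], [1], [2], [3], [4], [5], [6], [7], [8]
  1-simplices (27): (27 of them)
  2-simplices (18): [0,1,4], [0,1,5], [0,3,4], [0,3,7], [0,5,8], [0,7,8], [1,2,6], [1,2,7], [1,4,7], [1,5,6], [2,3,5], [2,3,7], [2,5,8], [2,6,8], [3,4,6], [3,5,6], [4,6,8], [4,7,8]

Hence C_0 ≅ Z^9, C_1 ≅ Z^27, C_2 ≅ Z^18.

∂_1: C_1 → C_0 sends each edge [p,q] (with p < q) to q − p. For instance
  ∂[1,4] = [4] − [1].
This gives a 9×27 integer matrix of rank 8; reducing to Smith normal form yields diagonal entries (1,1,1,1,1,1,1,1).

The boundary map ∂_2: C_2 → C_1 acts by ∂[p,q,r] = [q,r] − [p,r] + [p,q]. For instance
  ∂[0,7,8] = [7,8] − [0,8] + [0,7],
  ∂[3,5,6] = [5,6] − [3,6] + [3,5].
As a 27×18 matrix over Z this has rank 18, with invariant factors (1,1,1,1,1,1,1,1,1,1,1,1,1,1,1,1,1,2).

Computing H_k = (kernel of ∂_k) / (image of ∂_{k+1}):

  H_2: rank ker ∂_2 − rank ∂_3 = (18 − 18) − 0 = 0, and there is no ∂_3, so H_2 = 0.

H_2 ≅ 0.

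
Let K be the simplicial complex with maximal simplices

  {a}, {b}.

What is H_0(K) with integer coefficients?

We work with the vertex ordering a < b. The simplices of K, each written with vertices in increasing order, are:

  0-simplices (2): a, b

so the chain groups are C_0 ≅ Z^2.

Now H_k = ker ∂_k / im ∂_{k+1}, so:

  H_0: rank C_0 − rank ∂_1 = 2 − 0 = 2, and there is no ∂_1, so H_0 = Z^2.

(K is a triangulation of a set of 2 points.)

H_0 ≅ Z^2.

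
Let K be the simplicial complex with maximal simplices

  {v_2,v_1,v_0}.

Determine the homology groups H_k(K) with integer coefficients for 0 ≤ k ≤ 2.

K has 3 vertices, 3 edges, 1 triangle.
rank ∂_0 = 0, rank ∂_1 = 2 ⇒ b_0 = 3 − 0 − 2 = 1; all invariant factors of ∂_1 are 1 so no torsion. So H_0 = Z.
rank ∂_1 = 2, rank ∂_2 = 1 ⇒ b_1 = 3 − 2 − 1 = 0; all invariant factors of ∂_2 are 1 so no torsion. So H_1 = 0.
rank ∂_2 = 1, rank ∂_3 = 0 ⇒ b_2 = 1 − 1 − 0 = 0. So H_2 = 0.

H_0 ≅ Z,  H_1 = 0,  H_2 = 0.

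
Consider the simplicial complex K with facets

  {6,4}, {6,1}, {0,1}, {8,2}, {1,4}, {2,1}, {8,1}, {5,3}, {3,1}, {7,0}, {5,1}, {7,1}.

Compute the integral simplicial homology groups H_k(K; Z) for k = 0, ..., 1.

Fix the vertex order 0 < 1 < 2 < 3 < 4 < 5 < 6 < 7 < 8 and write every simplex with vertices in increasing order. Then dim K = 1 and the simplices of K are:

  0-simplices (9): [0], [1], [2], [3], [4], [5], [6], [7], [8]
  1-simplices (12): [0,1], [0,7], [1,2], [1,3], [1,4], [1,5], [1,6], [1,7], [1,8], [2,8], [3,5], [4,6]

so the chain groups are C_0 ≅ Z^9, C_1 ≅ Z^12.

The boundary map ∂_1: C_1 → C_0 is given by ∂[p,q] = [q] − [p]. For instance
  ∂[2,8] = [8] − [2].
The 9×12 boundary matrix has rank 8 and Smith normal form diag(1,1,1,1,1,1,1,1).

Reading off H_k = ker ∂_k / im ∂_{k+1}:

  H_0: rank C_0 − rank ∂_1 = 9 − 8 = 1, and the invariant factors of ∂_1 are all 1, so H_0 ≅ Z.
  H_1: rank ker ∂_1 − rank ∂_2 = (12 − 8) − 0 = 4, and there is no ∂_2, so H_1 ≅ Z^4.

H_0 ≅ Z,  H_1 ≅ Z^4.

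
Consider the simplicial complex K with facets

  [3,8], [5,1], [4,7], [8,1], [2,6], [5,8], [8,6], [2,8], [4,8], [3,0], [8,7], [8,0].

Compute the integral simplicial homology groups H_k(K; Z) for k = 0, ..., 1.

H_0 = Z,  H_1 = Z^4.

Fix the vertex order 0 < 1 < 2 < 3 < 4 < 5 < 6 < 7 < 8 and write every simplex with vertices in increasing order. Then dim K = 1 and the simplices of K are:

  0-simplices (9): [0], [1], [2], [3], [4], [5], [6], [7], [8]
  1-simplices (12): [0,3], [0,8], [1,5], [1,8], [2,6], [2,8], [3,8], [4,7], [4,8], [5,8], [6,8], [7,8]

Hence C_0 ≅ Z^9, C_1 ≅ Z^12.

Boundary ∂_1: C_1 → C_0 sends each edge [p,q] (with p < q) to q − p.
This gives a 9×12 integer matrix of rank 8; reducing to Smith normal form yields diagonal entries (1,1,1,1,1,1,1,1).

Reading off H_k = ker ∂_k / im ∂_{k+1}:

  H_0: rank C_0 − rank ∂_1 = 9 − 8 = 1, and the invariant factors of ∂_1 are all 1, so H_0 ≅ Z.
  H_1: rank ker ∂_1 − rank ∂_2 = (12 − 8) − 0 = 4, and there is no ∂_2, so H_1 ≅ Z^4.

(K is a triangulation of a wedge of 4 circles.)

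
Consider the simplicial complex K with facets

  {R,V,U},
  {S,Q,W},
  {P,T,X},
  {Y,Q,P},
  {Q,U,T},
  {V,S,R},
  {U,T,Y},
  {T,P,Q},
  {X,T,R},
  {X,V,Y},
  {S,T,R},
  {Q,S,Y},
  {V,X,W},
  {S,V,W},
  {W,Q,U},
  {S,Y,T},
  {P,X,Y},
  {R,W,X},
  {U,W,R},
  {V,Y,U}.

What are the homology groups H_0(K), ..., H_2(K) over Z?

H_0 = Z,  H_1 = Z × Z/2,  H_2 = 0.

Fix the vertex order P < Q < R < S < T < U < V < W < X < Y and write every simplex with vertices in increasing order. Then dim K = 2 and the simplices of K are:

  0-simplices (10): P, Q, R, S, T, U, V, W, X, Y
  1-simplices (30): PQ, PT, PX, PY, QS, QT, QU, QW, QY, RS, RT, RU, RV, RW, RX, ST, SV, SW, SY, TU, TX, TY, UV, UW, UY, VW, VX, VY, WX, XY
  2-simplices (20): PQT, PQY, PTX, PXY, QSW, QSY, QTU, QUW, RST, RSV, RTX, RUV, RUW, RWX, STY, SVW, TUY, UVY, VWX, VXY

giving chain groups C_0 ≅ Z^10, C_1 ≅ Z^30, C_2 ≅ Z^20.

Boundary ∂_1: C_1 → C_0 is given by ∂[p,q] = [q] − [p]. For instance
  ∂QY = Y − Q.
This gives a 10×30 integer matrix of rank 9; reducing to Smith normal form yields diagonal entries (1,1,1,1,1,1,1,1,1).

Boundary ∂_2: C_2 → C_1 maps a triangle to the signed sum of its edges. For instance
  ∂QSW = SW − QW + QS,
  ∂PXY = XY − PY + PX.
This gives a 30×20 integer matrix of rank 20; reducing to Smith normal form yields diagonal entries (1,1,1,1,1,1,1,1,1,1,1,1,1,1,1,1,1,1,1,2).

Now H_k = ker ∂_k / im ∂_{k+1}, so:

  H_0: rank C_0 − rank ∂_1 = 10 − 9 = 1, and the invariant factors of ∂_1 are all 1, so H_0 = Z.
  H_1: rank ker ∂_1 − rank ∂_2 = (30 − 9) − 20 = 1, and ∂_2 has invariant factor 2 > 1, so H_1 = Z × Z/2.
  H_2: rank ker ∂_2 − rank ∂_3 = (20 − 20) − 0 = 0, and there is no ∂_3, so H_2 = 0.

(K is a triangulation of the Klein bottle.)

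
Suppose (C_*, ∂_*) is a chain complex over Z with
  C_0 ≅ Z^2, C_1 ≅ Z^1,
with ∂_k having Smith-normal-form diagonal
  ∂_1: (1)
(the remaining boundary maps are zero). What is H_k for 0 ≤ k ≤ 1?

H_0: b_0 = 2 − 0 − 1 = 1; torsion from ∂_1 factors > 1: none. So H_0 ≅ Z.
H_1: b_1 = 1 − 1 − 0 = 0; torsion from ∂_2 factors > 1: none. So H_1 ≅ 0.

H_0 ≅ Z,  H_1 = 0.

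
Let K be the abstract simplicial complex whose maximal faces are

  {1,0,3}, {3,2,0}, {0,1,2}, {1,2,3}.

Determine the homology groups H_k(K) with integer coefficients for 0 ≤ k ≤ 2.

H_0 = Z,  H_1 = 0,  H_2 = Z.

Fix the vertex order 0 < 1 < 2 < 3 and write every simplex with vertices in increasing order. Then dim K = 2 and the simplices of K are:

  0-simplices (4): [0], [1], [2], [3]
  1-simplices (6): [0,1], [0,2], [0,3], [1,2], [1,3], [2,3]
  2-simplices (4): [0,1,2], [0,1,3], [0,2,3], [1,2,3]

Hence C_0 ≅ Z^4, C_1 ≅ Z^6, C_2 ≅ Z^4.

∂_1: C_1 → C_0 maps an edge to its endpoints' difference, ∂[p,q] = q − p.
As a 4×6 matrix over Z this has rank 3, with invariant factors (1,1,1).

Boundary ∂_2: C_2 → C_1 sends each 2-simplex [p,q,r] to [q,r] − [p,r] + [p,q]. For instance
  ∂[0,1,3] = [1,3] − [0,3] + [0,1],
  ∂[1,2,3] = [2,3] − [1,3] + [1,2].
The 6×4 boundary matrix has rank 3 and Smith normal form diag(1,1,1).

Now H_k = ker ∂_k / im ∂_{k+1}, so:

  H_0: rank C_0 − rank ∂_1 = 4 − 3 = 1, and the invariant factors of ∂_1 are all 1, so H_0 ≅ Z.
  H_1: rank ker ∂_1 − rank ∂_2 = (6 − 3) − 3 = 0, and the invariant factors of ∂_2 are all 1, so H_1 ≅ 0.
  H_2: rank ker ∂_2 − rank ∂_3 = (4 − 3) − 0 = 1, and there is no ∂_3, so H_2 ≅ Z.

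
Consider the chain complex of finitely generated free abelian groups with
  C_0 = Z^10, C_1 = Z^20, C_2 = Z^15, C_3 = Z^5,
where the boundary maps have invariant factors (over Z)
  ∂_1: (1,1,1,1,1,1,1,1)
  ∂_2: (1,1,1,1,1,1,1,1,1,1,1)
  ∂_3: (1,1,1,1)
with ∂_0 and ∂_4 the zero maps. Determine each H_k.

H_0: b_0 = 10 − 0 − 8 = 2; torsion from ∂_1 factors > 1: none. So H_0 ≅ Z^2.
H_1: b_1 = 20 − 8 − 11 = 1; torsion from ∂_2 factors > 1: none. So H_1 ≅ Z.
H_2: b_2 = 15 − 11 − 4 = 0; torsion from ∂_3 factors > 1: none. So H_2 ≅ 0.
H_3: b_3 = 5 − 4 − 0 = 1; torsion from ∂_4 factors > 1: none. So H_3 ≅ Z.

H_0 ≅ Z^2,  H_1 ≅ Z,  H_2 = 0,  H_3 ≅ Z.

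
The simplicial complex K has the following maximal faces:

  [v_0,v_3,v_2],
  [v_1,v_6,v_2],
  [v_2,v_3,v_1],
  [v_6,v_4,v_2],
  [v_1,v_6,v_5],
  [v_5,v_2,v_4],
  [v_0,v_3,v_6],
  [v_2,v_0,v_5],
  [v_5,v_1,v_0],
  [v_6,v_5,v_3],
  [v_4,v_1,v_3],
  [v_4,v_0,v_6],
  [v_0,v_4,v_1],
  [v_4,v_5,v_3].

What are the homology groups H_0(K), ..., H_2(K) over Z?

K has 7 vertices, 21 edges, 14 triangles.
rank ∂_0 = 0, rank ∂_1 = 6 ⇒ b_0 = 7 − 0 − 6 = 1; all invariant factors of ∂_1 are 1 so no torsion. So H_0 = Z.
rank ∂_1 = 6, rank ∂_2 = 13 ⇒ b_1 = 21 − 6 − 13 = 2; all invariant factors of ∂_2 are 1 so no torsion. So H_1 = Z^2.
rank ∂_2 = 13, rank ∂_3 = 0 ⇒ b_2 = 14 − 13 − 0 = 1. So H_2 = Z.

H_0 = Z,  H_1 = Z^2,  H_2 = Z.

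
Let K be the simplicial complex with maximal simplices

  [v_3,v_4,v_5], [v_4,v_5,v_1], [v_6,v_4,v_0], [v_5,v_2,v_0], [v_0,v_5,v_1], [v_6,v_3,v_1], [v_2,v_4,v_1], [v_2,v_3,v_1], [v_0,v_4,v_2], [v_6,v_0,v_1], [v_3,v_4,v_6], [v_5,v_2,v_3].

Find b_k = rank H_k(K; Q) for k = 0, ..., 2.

We work with the vertex ordering v_0 < v_1 < v_2 < v_3 < v_4 < v_5 < v_6. The simplices of K, each written with vertices in increasing order, are:

  0-simplices (7): [v_0], [v_1], [v_2], [v_3], [v_4], [v_5], [v_6]
  1-simplices (18): (18 of them)
  2-simplices (12): (12 of them)

so the chain groups are C_0 ≅ Z^7, C_1 ≅ Z^18, C_2 ≅ Z^12.

The boundary map ∂_1: C_1 → C_0 sends each edge [p,q] (with p < q) to q − p. For instance
  ∂[v_1,v_3] = [v_3] − [v_1].
The 7×18 boundary matrix has rank 6 and Smith normal form diag(1,1,1,1,1,1).

The boundary map ∂_2: C_2 → C_1 maps a triangle to the signed sum of its edges. For instance
  ∂[v_0,v_4,v_6] = [v_4,v_6] − [v_0,v_6] + [v_0,v_4],
  ∂[v_1,v_2,v_3] = [v_2,v_3] − [v_1,v_3] + [v_1,v_2].
The resulting 18×12 matrix has rank 12, and its Smith normal form has invariant factors (1,1,1,1,1,1,1,1,1,1,1,2).

Now H_k = ker ∂_k / im ∂_{k+1}, so:

  H_0: rank C_0 − rank ∂_1 = 7 − 6 = 1, and the invariant factors of ∂_1 are all 1, so H_0 = Z.
  H_1: rank ker ∂_1 − rank ∂_2 = (18 − 6) − 12 = 0, and ∂_2 has invariant factor 2 > 1, so H_1 = Z/2.
  H_2: rank ker ∂_2 − rank ∂_3 = (12 − 12) − 0 = 0, and there is no ∂_3, so H_2 = 0.

As a check, the Euler characteristic is 7 − 18 + 12 = 1, which agrees with 1 − 0 + 0 = 1.

Hence the Betti numbers are b_0 = 1, b_1 = 0, b_2 = 0.

b_0 = 1, b_1 = 0, b_2 = 0.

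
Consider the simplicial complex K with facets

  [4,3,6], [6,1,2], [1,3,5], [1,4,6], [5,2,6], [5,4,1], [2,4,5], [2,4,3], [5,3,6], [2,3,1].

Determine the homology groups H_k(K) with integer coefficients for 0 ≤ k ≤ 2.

K has 6 vertices, 15 edges, 10 triangles.
rank ∂_0 = 0, rank ∂_1 = 5 ⇒ b_0 = 6 − 0 − 5 = 1; all invariant factors of ∂_1 are 1 so no torsion. So H_0 = Z.
rank ∂_1 = 5, rank ∂_2 = 10 ⇒ b_1 = 15 − 5 − 10 = 0; ∂_2 has invariant factor(s) [2] giving torsion. So H_1 = Z/2.
rank ∂_2 = 10, rank ∂_3 = 0 ⇒ b_2 = 10 − 10 − 0 = 0. So H_2 = 0.

H_0 ≅ Z,  H_1 ≅ Z/2,  H_2 = 0.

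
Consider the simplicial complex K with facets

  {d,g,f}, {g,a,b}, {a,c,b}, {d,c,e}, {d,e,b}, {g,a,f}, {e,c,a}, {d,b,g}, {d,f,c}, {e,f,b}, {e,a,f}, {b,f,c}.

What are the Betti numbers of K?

We work with the vertex ordering a < b < c < d < e < f < g. The simplices of K, each written with vertices in increasing order, are:

  0-simplices (7): a, b, c, d, e, f, g
  1-simplices (18): ab, ac, ae, af, ag, bc, bd, be, bf, bg, cd, ce, cf, de, df, dg, ef, fg
  2-simplices (12): abc, abg, ace, aef, afg, bcf, bde, bdg, bef, cde, cdf, dfg

so the chain groups are C_0 ≅ Z^7, C_1 ≅ Z^18, C_2 ≅ Z^12.

∂_1: C_1 → C_0 sends each edge [p,q] (with p < q) to q − p.
This gives a 7×18 integer matrix of rank 6; reducing to Smith normal form yields diagonal entries (1,1,1,1,1,1).

∂_2: C_2 → C_1 maps a triangle to the signed sum of its edges. For instance
  ∂dfg = fg − dg + df,
  ∂bef = ef − bf + be.
The resulting 18×12 matrix has rank 12, and its Smith normal form has invariant factors (1,1,1,1,1,1,1,1,1,1,1,2).

Now H_k = ker ∂_k / im ∂_{k+1}, so:

  H_0: rank C_0 − rank ∂_1 = 7 − 6 = 1, and the invariant factors of ∂_1 are all 1, so H_0 = Z.
  H_1: rank ker ∂_1 − rank ∂_2 = (18 − 6) − 12 = 0, and ∂_2 has invariant factor 2 > 1, so H_1 = Z/2.
  H_2: rank ker ∂_2 − rank ∂_3 = (12 − 12) − 0 = 0, and there is no ∂_3, so H_2 = 0.

Hence the Betti numbers are b_0 = 1, b_1 = 0, b_2 = 0.

b_0 = 1, b_1 = 0, b_2 = 0.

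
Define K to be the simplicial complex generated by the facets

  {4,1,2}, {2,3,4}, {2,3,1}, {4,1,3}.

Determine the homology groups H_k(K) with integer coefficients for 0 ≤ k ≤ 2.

K has 4 vertices, 6 edges, 4 triangles.
rank ∂_0 = 0, rank ∂_1 = 3 ⇒ b_0 = 4 − 0 − 3 = 1; all invariant factors of ∂_1 are 1 so no torsion. So H_0 ≅ Z.
rank ∂_1 = 3, rank ∂_2 = 3 ⇒ b_1 = 6 − 3 − 3 = 0; all invariant factors of ∂_2 are 1 so no torsion. So H_1 ≅ 0.
rank ∂_2 = 3, rank ∂_3 = 0 ⇒ b_2 = 4 − 3 − 0 = 1. So H_2 ≅ Z.

H_0 = Z,  H_1 = 0,  H_2 = Z.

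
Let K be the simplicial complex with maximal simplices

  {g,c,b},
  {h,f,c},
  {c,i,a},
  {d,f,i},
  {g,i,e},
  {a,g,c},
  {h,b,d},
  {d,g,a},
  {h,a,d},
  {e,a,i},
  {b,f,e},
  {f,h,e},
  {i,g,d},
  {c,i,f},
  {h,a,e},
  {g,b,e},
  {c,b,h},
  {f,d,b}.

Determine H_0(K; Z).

Order the vertices as a < b < c < d < e < f < g < h < i. Listing each simplex with vertices in this order, K has dimension 2 with simplices:

  0-simplices (9): a, b, c, d, e, f, g, h, i
  1-simplices (27): ac, ad, ae, ag, ah, ai, bc, bd, be, bf, bg, bh, cf, cg, ch, ci, df, dg, dh, di, ef, eg, eh, ei, fh, fi, gi
  2-simplices (18): acg, aci, adg, adh, aeh, aei, bcg, bch, bdf, bdh, bef, beg, cfh, cfi, dfi, dgi, efh, egi

so the chain groups are C_0 ≅ Z^9, C_1 ≅ Z^27, C_2 ≅ Z^18.

∂_1: C_1 → C_0 sends each edge [p,q] (with p < q) to q − p.
The resulting 9×27 matrix has rank 8, and its Smith normal form has invariant factors (1,1,1,1,1,1,1,1).

The boundary map ∂_2: C_2 → C_1 maps a triangle to the signed sum of its edges. For instance
  ∂cfi = fi − ci + cf,
  ∂bdh = dh − bh + bd.
The 27×18 boundary matrix has rank 18 and Smith normal form diag(1,1,1,1,1,1,1,1,1,1,1,1,1,1,1,1,1,2).

Now H_k = ker ∂_k / im ∂_{k+1}, so:

  H_0: rank C_0 − rank ∂_1 = 9 − 8 = 1, and the invariant factors of ∂_1 are all 1, so H_0 ≅ Z.

H_0 ≅ Z.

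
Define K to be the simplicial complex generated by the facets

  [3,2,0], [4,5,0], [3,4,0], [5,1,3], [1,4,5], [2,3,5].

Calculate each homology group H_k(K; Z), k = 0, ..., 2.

H_0 ≅ Z,  H_1 ≅ Z,  H_2 = 0.

K has 6 vertices, 12 edges, 6 triangles.
rank ∂_0 = 0, rank ∂_1 = 5 ⇒ b_0 = 6 − 0 − 5 = 1; all invariant factors of ∂_1 are 1 so no torsion. So H_0 = Z.
rank ∂_1 = 5, rank ∂_2 = 6 ⇒ b_1 = 12 − 5 − 6 = 1; all invariant factors of ∂_2 are 1 so no torsion. So H_1 = Z.
rank ∂_2 = 6, rank ∂_3 = 0 ⇒ b_2 = 6 − 6 − 0 = 0. So H_2 = 0.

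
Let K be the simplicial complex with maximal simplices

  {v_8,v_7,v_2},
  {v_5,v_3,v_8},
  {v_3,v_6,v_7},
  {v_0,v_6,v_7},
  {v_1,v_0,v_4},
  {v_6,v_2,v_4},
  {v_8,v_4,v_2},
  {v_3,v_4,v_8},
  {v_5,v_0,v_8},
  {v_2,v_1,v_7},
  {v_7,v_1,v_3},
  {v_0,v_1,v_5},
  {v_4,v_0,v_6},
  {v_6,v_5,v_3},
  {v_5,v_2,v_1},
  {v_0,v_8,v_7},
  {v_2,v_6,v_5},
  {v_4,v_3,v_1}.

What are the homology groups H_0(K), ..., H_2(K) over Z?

H_0 = Z,  H_1 = Z^2,  H_2 = Z.

Fix the vertex order v_0 < v_1 < v_2 < v_3 < v_4 < v_5 < v_6 < v_7 < v_8 and write every simplex with vertices in increasing order. Then dim K = 2 and the simplices of K are:

  0-simplices (9): [v_0], [v_1], [v_2], [v_3], [v_4], [v_5], [v_6], [v_7], [v_8]
  1-simplices (27): (27 of them)
  2-simplices (18): (18 of them)

Hence C_0 ≅ Z^9, C_1 ≅ Z^27, C_2 ≅ Z^18.

∂_1: C_1 → C_0 is given by ∂[p,q] = [q] − [p]. For instance
  ∂[v_0,v_5] = [v_5] − [v_0].
The 9×27 boundary matrix has rank 8 and Smith normal form diag(1,1,1,1,1,1,1,1).

∂_2: C_2 → C_1 acts by ∂[p,q,r] = [q,r] − [p,r] + [p,q]. For instance
  ∂[v_0,v_1,v_5] = [v_1,v_5] − [v_0,v_5] + [v_0,v_1],
  ∂[v_3,v_5,v_8] = [v_5,v_8] − [v_3,v_8] + [v_3,v_5].
This gives a 27×18 integer matrix of rank 17; reducing to Smith normal form yields diagonal entries (1,1,1,1,1,1,1,1,1,1,1,1,1,1,1,1,1).

Now H_k = ker ∂_k / im ∂_{k+1}, so:

  H_0: rank C_0 − rank ∂_1 = 9 − 8 = 1, and the invariant factors of ∂_1 are all 1, so H_0 = Z.
  H_1: rank ker ∂_1 − rank ∂_2 = (27 − 8) − 17 = 2, and the invariant factors of ∂_2 are all 1, so H_1 = Z^2.
  H_2: rank ker ∂_2 − rank ∂_3 = (18 − 17) − 0 = 1, and there is no ∂_3, so H_2 = Z.

As a check, the Euler characteristic is 9 − 27 + 18 = 0, which agrees with 1 − 2 + 1 = 0.
(K is a triangulation of the torus T^2.)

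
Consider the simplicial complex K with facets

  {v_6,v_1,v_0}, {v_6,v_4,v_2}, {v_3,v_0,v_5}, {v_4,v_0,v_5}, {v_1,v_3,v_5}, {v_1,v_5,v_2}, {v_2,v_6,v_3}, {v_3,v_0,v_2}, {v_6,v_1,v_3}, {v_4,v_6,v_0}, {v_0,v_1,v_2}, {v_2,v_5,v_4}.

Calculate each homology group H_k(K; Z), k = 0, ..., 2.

H_0 = Z,  H_1 = Z/2,  H_2 = 0.

K has 7 vertices, 18 edges, 12 triangles.
rank ∂_0 = 0, rank ∂_1 = 6 ⇒ b_0 = 7 − 0 − 6 = 1; all invariant factors of ∂_1 are 1 so no torsion. So H_0 = Z.
rank ∂_1 = 6, rank ∂_2 = 12 ⇒ b_1 = 18 − 6 − 12 = 0; ∂_2 has invariant factor(s) [2] giving torsion. So H_1 = Z/2.
rank ∂_2 = 12, rank ∂_3 = 0 ⇒ b_2 = 12 − 12 − 0 = 0. So H_2 = 0.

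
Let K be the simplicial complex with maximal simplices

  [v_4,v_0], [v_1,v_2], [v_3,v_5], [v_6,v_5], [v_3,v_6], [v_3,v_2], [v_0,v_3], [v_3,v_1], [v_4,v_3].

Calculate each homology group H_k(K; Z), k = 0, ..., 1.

H_0 ≅ Z,  H_1 ≅ Z^3.

Fix the vertex order v_0 < v_1 < v_2 < v_3 < v_4 < v_5 < v_6 and write every simplex with vertices in increasing order. Then dim K = 1 and the simplices of K are:

  0-simplices (7): [v_0], [v_1], [v_2], [v_3], [v_4], [v_5], [v_6]
  1-simplices (9): [v_0,v_3], [v_0,v_4], [v_1,v_2], [v_1,v_3], [v_2,v_3], [v_3,v_4], [v_3,v_5], [v_3,v_6], [v_5,v_6]

giving chain groups C_0 ≅ Z^7, C_1 ≅ Z^9.

The boundary map ∂_1: C_1 → C_0 maps an edge to its endpoints' difference, ∂[p,q] = q − p.
The resulting 7×9 matrix has rank 6, and its Smith normal form has invariant factors (1,1,1,1,1,1).

Reading off H_k = ker ∂_k / im ∂_{k+1}:

  H_0: rank C_0 − rank ∂_1 = 7 − 6 = 1, and the invariant factors of ∂_1 are all 1, so H_0 = Z.
  H_1: rank ker ∂_1 − rank ∂_2 = (9 − 6) − 0 = 3, and there is no ∂_2, so H_1 = Z^3.

As a check, the Euler characteristic is 7 − 9 = -2, which agrees with 1 − 3 = -2.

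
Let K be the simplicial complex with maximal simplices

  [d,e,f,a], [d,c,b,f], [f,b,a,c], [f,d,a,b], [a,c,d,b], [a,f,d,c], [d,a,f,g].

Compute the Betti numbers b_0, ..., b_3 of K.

Order the vertices as a < b < c < d < e < f < g. Listing each simplex with vertices in this order, K has dimension 3 with simplices:

  0-simplices (7): a, b, c, d, e, f, g
  1-simplices (16): ab, ac, ad, ae, af, ag, bc, bd, bf, cd, cf, de, df, dg, ef, fg
  2-simplices (16): abc, abd, abf, acd, acf, ade, adf, adg, aef, afg, bcd, bcf, bdf, cdf, def, dfg
  3-simplices (7): abcd, abcf, abdf, acdf, adef, adfg, bcdf

so the chain groups are C_0 ≅ Z^7, C_1 ≅ Z^16, C_2 ≅ Z^16, C_3 ≅ Z^7.

The boundary map ∂_1: C_1 → C_0 is given by ∂[p,q] = [q] − [p]. For instance
  ∂de = e − d.
The 7×16 boundary matrix has rank 6 and Smith normal form diag(1,1,1,1,1,1).

Boundary ∂_2: C_2 → C_1 maps a triangle to the signed sum of its edges. For instance
  ∂aef = ef − af + ae,
  ∂acd = cd − ad + ac.
The resulting 16×16 matrix has rank 10, and its Smith normal form has invariant factors (1,1,1,1,1,1,1,1,1,1).

∂_3: C_3 → C_2 sends each 3-simplex σ to the alternating sum Σ_i (−1)^i (σ with its i-th vertex removed). For instance
  ∂adfg = dfg − afg + adg − adf,
  ∂acdf = cdf − adf + acf − acd.
This gives a 16×7 integer matrix of rank 6; reducing to Smith normal form yields diagonal entries (1,1,1,1,1,1).

Now H_k = ker ∂_k / im ∂_{k+1}, so:

  H_0: rank C_0 − rank ∂_1 = 7 − 6 = 1, and the invariant factors of ∂_1 are all 1, so H_0 ≅ Z.
  H_1: rank ker ∂_1 − rank ∂_2 = (16 − 6) − 10 = 0, and the invariant factors of ∂_2 are all 1, so H_1 ≅ 0.
  H_2: rank ker ∂_2 − rank ∂_3 = (16 − 10) − 6 = 0, and the invariant factors of ∂_3 are all 1, so H_2 ≅ 0.
  H_3: rank ker ∂_3 − rank ∂_4 = (7 − 6) − 0 = 1, and there is no ∂_4, so H_3 ≅ Z.

Hence the Betti numbers are b_0 = 1, b_1 = 0, b_2 = 0, b_3 = 1.

b_0 = 1, b_1 = 0, b_2 = 0, b_3 = 1.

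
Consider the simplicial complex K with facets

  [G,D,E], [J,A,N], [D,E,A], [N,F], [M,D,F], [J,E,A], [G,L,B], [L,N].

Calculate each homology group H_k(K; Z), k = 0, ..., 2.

Take the total order A < B < D < E < F < G < J < L < M < N on the vertex set. Then K (dimension 2) consists of the simplices:

  0-simplices (10): A, B, D, E, F, G, J, L, M, N
  1-simplices (17): AD, AE, AJ, AN, BG, BL, DE, DF, DG, DM, EG, EJ, FM, FN, GL, JN, LN
  2-simplices (6): ADE, AEJ, AJN, BGL, DEG, DFM

so the chain groups are C_0 ≅ Z^10, C_1 ≅ Z^17, C_2 ≅ Z^6.

∂_1: C_1 → C_0 sends each edge [p,q] (with p < q) to q − p.
The 10×17 boundary matrix has rank 9 and Smith normal form diag(1,1,1,1,1,1,1,1,1).

∂_2: C_2 → C_1 sends each 2-simplex [p,q,r] to [q,r] − [p,r] + [p,q]. For instance
  ∂DEG = EG − DG + DE,
  ∂AEJ = EJ − AJ + AE.
The 17×6 boundary matrix has rank 6 and Smith normal form diag(1,1,1,1,1,1).

Reading off H_k = ker ∂_k / im ∂_{k+1}:

  H_0: rank C_0 − rank ∂_1 = 10 − 9 = 1, and the invariant factors of ∂_1 are all 1, so H_0 ≅ Z.
  H_1: rank ker ∂_1 − rank ∂_2 = (17 − 9) − 6 = 2, and the invariant factors of ∂_2 are all 1, so H_1 ≅ Z^2.
  H_2: rank ker ∂_2 − rank ∂_3 = (6 − 6) − 0 = 0, and there is no ∂_3, so H_2 ≅ 0.

H_0 = Z,  H_1 = Z^2,  H_2 = 0.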